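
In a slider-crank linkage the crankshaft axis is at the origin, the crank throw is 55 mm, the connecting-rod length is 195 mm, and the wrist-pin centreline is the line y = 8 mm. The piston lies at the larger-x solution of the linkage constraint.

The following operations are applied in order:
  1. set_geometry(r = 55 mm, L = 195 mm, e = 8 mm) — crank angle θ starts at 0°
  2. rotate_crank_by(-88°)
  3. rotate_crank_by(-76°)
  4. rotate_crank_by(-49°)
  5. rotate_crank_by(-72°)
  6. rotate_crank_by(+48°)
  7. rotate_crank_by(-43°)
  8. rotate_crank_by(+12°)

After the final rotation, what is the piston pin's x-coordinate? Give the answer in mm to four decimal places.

187.3400

set_geometry: r = 55 mm, L = 195 mm, e = 8 mm; θ ← 0°
rotate_crank_by(-88°): θ ← 0° -88° = -88°
rotate_crank_by(-76°): θ ← -88° -76° = -164°
rotate_crank_by(-49°): θ ← -164° -49° = -213°
rotate_crank_by(-72°): θ ← -213° -72° = -285°
rotate_crank_by(+48°): θ ← -285° +48° = -237°
rotate_crank_by(-43°): θ ← -237° -43° = -280°
rotate_crank_by(+12°): θ ← -280° +12° = -268°
crank pin P = (r cos θ, r sin θ) = (-1.919472, 54.966495)
h = r sin θ − e = 54.966495 − 8 = 46.966495
x = r cos θ + √(L² − h²) = -1.919472 + √(38025.0 − 2205.8517) = -1.919472 + 189.259473 = 187.340001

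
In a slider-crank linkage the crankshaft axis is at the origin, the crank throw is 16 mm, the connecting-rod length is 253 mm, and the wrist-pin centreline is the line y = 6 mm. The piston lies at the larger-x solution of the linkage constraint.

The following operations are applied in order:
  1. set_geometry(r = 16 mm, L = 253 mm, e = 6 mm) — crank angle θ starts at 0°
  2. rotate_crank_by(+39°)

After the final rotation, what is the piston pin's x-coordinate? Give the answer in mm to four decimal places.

265.4016

set_geometry: r = 16 mm, L = 253 mm, e = 6 mm; θ ← 0°
rotate_crank_by(+39°): θ ← 0° +39° = 39°
crank pin P = (r cos θ, r sin θ) = (12.434335, 10.069126)
h = r sin θ − e = 10.069126 − 6 = 4.069126
x = r cos θ + √(L² − h²) = 12.434335 + √(64009.0 − 16.5578) = 12.434335 + 252.967275 = 265.401610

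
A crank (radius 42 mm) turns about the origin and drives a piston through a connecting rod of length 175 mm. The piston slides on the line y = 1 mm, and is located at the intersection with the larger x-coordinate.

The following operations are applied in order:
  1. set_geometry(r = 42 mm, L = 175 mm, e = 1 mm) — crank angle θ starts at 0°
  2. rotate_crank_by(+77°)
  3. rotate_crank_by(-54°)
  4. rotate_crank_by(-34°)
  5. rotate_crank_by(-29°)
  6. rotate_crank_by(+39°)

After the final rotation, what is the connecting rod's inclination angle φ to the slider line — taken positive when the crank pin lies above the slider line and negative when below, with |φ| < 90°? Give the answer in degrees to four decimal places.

set_geometry: r = 42 mm, L = 175 mm, e = 1 mm; θ ← 0°
rotate_crank_by(+77°): θ ← 0° +77° = 77°
rotate_crank_by(-54°): θ ← 77° -54° = 23°
rotate_crank_by(-34°): θ ← 23° -34° = -11°
rotate_crank_by(-29°): θ ← -11° -29° = -40°
rotate_crank_by(+39°): θ ← -40° +39° = -1°
crank pin P = (r cos θ, r sin θ) = (41.993603, -0.733001)
h = r sin θ − e = -0.733001 − 1 = -1.733001
sin φ = h / L = -1.733001 / 175 = -0.00990286
φ = arcsin(-0.00990286) = -0.567402°

-0.5674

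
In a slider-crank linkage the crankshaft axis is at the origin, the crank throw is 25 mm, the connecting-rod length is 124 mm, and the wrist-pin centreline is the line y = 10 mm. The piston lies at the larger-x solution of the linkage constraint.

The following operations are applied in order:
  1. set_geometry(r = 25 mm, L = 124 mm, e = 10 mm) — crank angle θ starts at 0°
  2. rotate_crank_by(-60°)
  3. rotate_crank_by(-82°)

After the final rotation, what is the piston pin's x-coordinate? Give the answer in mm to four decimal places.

set_geometry: r = 25 mm, L = 124 mm, e = 10 mm; θ ← 0°
rotate_crank_by(-60°): θ ← 0° -60° = -60°
rotate_crank_by(-82°): θ ← -60° -82° = -142°
crank pin P = (r cos θ, r sin θ) = (-19.700269, -15.391537)
h = r sin θ − e = -15.391537 − 10 = -25.391537
x = r cos θ + √(L² − h²) = -19.700269 + √(15376.0 − 644.7301) = -19.700269 + 121.372443 = 101.672174

101.6722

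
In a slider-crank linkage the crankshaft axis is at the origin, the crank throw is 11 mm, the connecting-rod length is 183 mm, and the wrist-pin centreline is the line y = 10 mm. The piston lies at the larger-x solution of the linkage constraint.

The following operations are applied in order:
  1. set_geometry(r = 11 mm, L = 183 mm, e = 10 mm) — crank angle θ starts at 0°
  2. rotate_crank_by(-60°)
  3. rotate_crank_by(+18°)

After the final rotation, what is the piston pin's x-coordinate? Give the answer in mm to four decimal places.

190.3493

set_geometry: r = 11 mm, L = 183 mm, e = 10 mm; θ ← 0°
rotate_crank_by(-60°): θ ← 0° -60° = -60°
rotate_crank_by(+18°): θ ← -60° +18° = -42°
crank pin P = (r cos θ, r sin θ) = (8.174593, -7.360437)
h = r sin θ − e = -7.360437 − 10 = -17.360437
x = r cos θ + √(L² − h²) = 8.174593 + √(33489.0 − 301.3848) = 8.174593 + 182.174683 = 190.349276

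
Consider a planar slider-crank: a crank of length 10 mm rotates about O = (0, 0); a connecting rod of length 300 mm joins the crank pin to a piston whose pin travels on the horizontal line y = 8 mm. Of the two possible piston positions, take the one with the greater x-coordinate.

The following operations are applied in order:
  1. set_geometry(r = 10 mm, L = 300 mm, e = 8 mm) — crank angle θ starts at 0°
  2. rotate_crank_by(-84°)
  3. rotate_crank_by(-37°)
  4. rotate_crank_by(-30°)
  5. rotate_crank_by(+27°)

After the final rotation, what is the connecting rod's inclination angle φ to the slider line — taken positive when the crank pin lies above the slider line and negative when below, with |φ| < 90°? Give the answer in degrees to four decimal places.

-3.1128

set_geometry: r = 10 mm, L = 300 mm, e = 8 mm; θ ← 0°
rotate_crank_by(-84°): θ ← 0° -84° = -84°
rotate_crank_by(-37°): θ ← -84° -37° = -121°
rotate_crank_by(-30°): θ ← -121° -30° = -151°
rotate_crank_by(+27°): θ ← -151° +27° = -124°
crank pin P = (r cos θ, r sin θ) = (-5.591929, -8.290376)
h = r sin θ − e = -8.290376 − 8 = -16.290376
sin φ = h / L = -16.290376 / 300 = -0.05430125
φ = arcsin(-0.05430125) = -3.112764°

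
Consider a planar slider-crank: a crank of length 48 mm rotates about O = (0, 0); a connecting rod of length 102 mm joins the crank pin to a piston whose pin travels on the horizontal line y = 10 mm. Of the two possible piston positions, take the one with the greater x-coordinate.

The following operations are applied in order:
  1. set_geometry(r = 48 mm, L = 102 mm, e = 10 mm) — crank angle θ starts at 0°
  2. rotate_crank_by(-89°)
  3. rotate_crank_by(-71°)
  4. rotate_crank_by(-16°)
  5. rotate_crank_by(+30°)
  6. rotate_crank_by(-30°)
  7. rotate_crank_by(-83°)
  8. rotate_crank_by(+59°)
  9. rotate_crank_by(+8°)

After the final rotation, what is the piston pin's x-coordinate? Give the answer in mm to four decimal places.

set_geometry: r = 48 mm, L = 102 mm, e = 10 mm; θ ← 0°
rotate_crank_by(-89°): θ ← 0° -89° = -89°
rotate_crank_by(-71°): θ ← -89° -71° = -160°
rotate_crank_by(-16°): θ ← -160° -16° = -176°
rotate_crank_by(+30°): θ ← -176° +30° = -146°
rotate_crank_by(-30°): θ ← -146° -30° = -176°
rotate_crank_by(-83°): θ ← -176° -83° = -259°
rotate_crank_by(+59°): θ ← -259° +59° = -200°
rotate_crank_by(+8°): θ ← -200° +8° = -192°
crank pin P = (r cos θ, r sin θ) = (-46.951085, 9.979761)
h = r sin θ − e = 9.979761 − 10 = -0.020239
x = r cos θ + √(L² − h²) = -46.951085 + √(10404.0 − 0.0004) = -46.951085 + 101.999998 = 55.048913

55.0489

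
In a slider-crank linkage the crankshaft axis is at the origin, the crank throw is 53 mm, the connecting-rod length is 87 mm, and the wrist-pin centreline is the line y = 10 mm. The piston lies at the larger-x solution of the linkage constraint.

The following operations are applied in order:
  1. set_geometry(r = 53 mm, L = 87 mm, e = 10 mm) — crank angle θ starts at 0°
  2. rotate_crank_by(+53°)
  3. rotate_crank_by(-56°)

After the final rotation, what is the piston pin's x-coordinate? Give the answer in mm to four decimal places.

138.9845

set_geometry: r = 53 mm, L = 87 mm, e = 10 mm; θ ← 0°
rotate_crank_by(+53°): θ ← 0° +53° = 53°
rotate_crank_by(-56°): θ ← 53° -56° = -3°
crank pin P = (r cos θ, r sin θ) = (52.927365, -2.773806)
h = r sin θ − e = -2.773806 − 10 = -12.773806
x = r cos θ + √(L² − h²) = 52.927365 + √(7569.0 − 163.1701) = 52.927365 + 86.057132 = 138.984497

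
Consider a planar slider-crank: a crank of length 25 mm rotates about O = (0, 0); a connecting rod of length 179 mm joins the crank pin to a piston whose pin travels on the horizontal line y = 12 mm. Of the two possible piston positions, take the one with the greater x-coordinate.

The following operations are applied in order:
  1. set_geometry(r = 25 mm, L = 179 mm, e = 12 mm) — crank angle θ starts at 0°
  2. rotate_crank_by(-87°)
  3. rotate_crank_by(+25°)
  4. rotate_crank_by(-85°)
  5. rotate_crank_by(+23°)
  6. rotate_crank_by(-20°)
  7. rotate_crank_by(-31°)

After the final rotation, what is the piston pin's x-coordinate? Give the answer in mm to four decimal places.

153.5327

set_geometry: r = 25 mm, L = 179 mm, e = 12 mm; θ ← 0°
rotate_crank_by(-87°): θ ← 0° -87° = -87°
rotate_crank_by(+25°): θ ← -87° +25° = -62°
rotate_crank_by(-85°): θ ← -62° -85° = -147°
rotate_crank_by(+23°): θ ← -147° +23° = -124°
rotate_crank_by(-20°): θ ← -124° -20° = -144°
rotate_crank_by(-31°): θ ← -144° -31° = -175°
crank pin P = (r cos θ, r sin θ) = (-24.904867, -2.178894)
h = r sin θ − e = -2.178894 − 12 = -14.178894
x = r cos θ + √(L² − h²) = -24.904867 + √(32041.0 − 201.0410) = -24.904867 + 178.437549 = 153.532682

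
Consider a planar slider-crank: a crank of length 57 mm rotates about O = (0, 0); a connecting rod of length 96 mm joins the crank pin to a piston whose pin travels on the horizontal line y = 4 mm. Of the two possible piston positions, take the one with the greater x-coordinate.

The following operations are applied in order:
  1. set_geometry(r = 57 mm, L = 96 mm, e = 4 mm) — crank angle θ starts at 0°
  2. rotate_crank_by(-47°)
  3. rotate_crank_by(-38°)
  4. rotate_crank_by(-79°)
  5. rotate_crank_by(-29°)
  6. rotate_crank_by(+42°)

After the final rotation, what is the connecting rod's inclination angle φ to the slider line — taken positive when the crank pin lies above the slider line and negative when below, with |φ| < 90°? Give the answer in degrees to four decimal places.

set_geometry: r = 57 mm, L = 96 mm, e = 4 mm; θ ← 0°
rotate_crank_by(-47°): θ ← 0° -47° = -47°
rotate_crank_by(-38°): θ ← -47° -38° = -85°
rotate_crank_by(-79°): θ ← -85° -79° = -164°
rotate_crank_by(-29°): θ ← -164° -29° = -193°
rotate_crank_by(+42°): θ ← -193° +42° = -151°
crank pin P = (r cos θ, r sin θ) = (-49.853323, -27.634148)
h = r sin θ − e = -27.634148 − 4 = -31.634148
sin φ = h / L = -31.634148 / 96 = -0.32952238
φ = arcsin(-0.32952238) = -19.239788°

-19.2398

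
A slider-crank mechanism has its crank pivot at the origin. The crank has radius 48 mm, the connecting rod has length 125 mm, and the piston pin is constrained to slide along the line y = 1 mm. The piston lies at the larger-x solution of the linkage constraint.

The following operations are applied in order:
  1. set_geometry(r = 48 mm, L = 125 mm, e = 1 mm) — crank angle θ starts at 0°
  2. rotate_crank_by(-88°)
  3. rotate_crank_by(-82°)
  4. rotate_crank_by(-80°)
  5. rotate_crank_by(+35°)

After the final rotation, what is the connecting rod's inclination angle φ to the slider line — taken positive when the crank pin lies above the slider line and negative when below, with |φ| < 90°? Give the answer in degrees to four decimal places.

12.2544

set_geometry: r = 48 mm, L = 125 mm, e = 1 mm; θ ← 0°
rotate_crank_by(-88°): θ ← 0° -88° = -88°
rotate_crank_by(-82°): θ ← -88° -82° = -170°
rotate_crank_by(-80°): θ ← -170° -80° = -250°
rotate_crank_by(+35°): θ ← -250° +35° = -215°
crank pin P = (r cos θ, r sin θ) = (-39.319298, 27.531669)
h = r sin θ − e = 27.531669 − 1 = 26.531669
sin φ = h / L = 26.531669 / 125 = 0.21225335
φ = arcsin(0.21225335) = 12.254437°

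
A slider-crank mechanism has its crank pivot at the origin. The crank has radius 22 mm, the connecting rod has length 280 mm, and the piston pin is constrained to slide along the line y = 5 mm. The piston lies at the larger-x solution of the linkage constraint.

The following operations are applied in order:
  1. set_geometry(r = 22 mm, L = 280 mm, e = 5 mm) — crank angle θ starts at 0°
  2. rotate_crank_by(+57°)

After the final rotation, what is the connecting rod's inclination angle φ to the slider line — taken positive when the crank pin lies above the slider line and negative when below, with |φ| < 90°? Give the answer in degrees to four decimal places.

set_geometry: r = 22 mm, L = 280 mm, e = 5 mm; θ ← 0°
rotate_crank_by(+57°): θ ← 0° +57° = 57°
crank pin P = (r cos θ, r sin θ) = (11.982059, 18.450752)
h = r sin θ − e = 18.450752 − 5 = 13.450752
sin φ = h / L = 13.450752 / 280 = 0.04803840
φ = arcsin(0.04803840) = 2.753457°

2.7535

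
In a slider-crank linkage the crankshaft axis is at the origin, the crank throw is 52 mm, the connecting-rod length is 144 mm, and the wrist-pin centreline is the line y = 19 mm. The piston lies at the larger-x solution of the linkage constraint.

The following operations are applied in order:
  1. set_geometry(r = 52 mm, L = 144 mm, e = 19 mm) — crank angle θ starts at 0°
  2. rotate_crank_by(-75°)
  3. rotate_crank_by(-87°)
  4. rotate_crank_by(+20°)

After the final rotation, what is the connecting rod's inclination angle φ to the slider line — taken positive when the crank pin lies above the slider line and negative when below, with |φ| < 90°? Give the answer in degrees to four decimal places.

set_geometry: r = 52 mm, L = 144 mm, e = 19 mm; θ ← 0°
rotate_crank_by(-75°): θ ← 0° -75° = -75°
rotate_crank_by(-87°): θ ← -75° -87° = -162°
rotate_crank_by(+20°): θ ← -162° +20° = -142°
crank pin P = (r cos θ, r sin θ) = (-40.976559, -32.014397)
h = r sin θ − e = -32.014397 − 19 = -51.014397
sin φ = h / L = -51.014397 / 144 = -0.35426664
φ = arcsin(-0.35426664) = -20.748505°

-20.7485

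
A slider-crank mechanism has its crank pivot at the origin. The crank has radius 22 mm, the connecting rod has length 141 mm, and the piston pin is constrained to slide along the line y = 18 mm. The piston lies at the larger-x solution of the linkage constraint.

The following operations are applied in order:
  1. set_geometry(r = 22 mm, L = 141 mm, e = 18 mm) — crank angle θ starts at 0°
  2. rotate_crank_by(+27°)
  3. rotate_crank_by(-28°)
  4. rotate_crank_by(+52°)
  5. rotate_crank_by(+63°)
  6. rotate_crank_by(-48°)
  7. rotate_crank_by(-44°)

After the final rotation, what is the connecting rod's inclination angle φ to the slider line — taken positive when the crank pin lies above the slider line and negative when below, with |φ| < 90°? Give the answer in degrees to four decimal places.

-3.9686

set_geometry: r = 22 mm, L = 141 mm, e = 18 mm; θ ← 0°
rotate_crank_by(+27°): θ ← 0° +27° = 27°
rotate_crank_by(-28°): θ ← 27° -28° = -1°
rotate_crank_by(+52°): θ ← -1° +52° = 51°
rotate_crank_by(+63°): θ ← 51° +63° = 114°
rotate_crank_by(-48°): θ ← 114° -48° = 66°
rotate_crank_by(-44°): θ ← 66° -44° = 22°
crank pin P = (r cos θ, r sin θ) = (20.398045, 8.241345)
h = r sin θ − e = 8.241345 − 18 = -9.758655
sin φ = h / L = -9.758655 / 141 = -0.06921032
φ = arcsin(-0.06921032) = -3.968632°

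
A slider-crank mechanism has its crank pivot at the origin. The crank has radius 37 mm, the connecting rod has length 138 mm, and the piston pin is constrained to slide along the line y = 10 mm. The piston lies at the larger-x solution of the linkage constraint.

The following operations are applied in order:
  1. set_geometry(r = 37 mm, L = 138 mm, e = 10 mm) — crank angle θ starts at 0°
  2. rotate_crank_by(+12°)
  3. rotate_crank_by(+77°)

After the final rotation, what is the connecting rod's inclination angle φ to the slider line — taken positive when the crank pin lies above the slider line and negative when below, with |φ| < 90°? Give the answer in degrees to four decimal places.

set_geometry: r = 37 mm, L = 138 mm, e = 10 mm; θ ← 0°
rotate_crank_by(+12°): θ ← 0° +12° = 12°
rotate_crank_by(+77°): θ ← 12° +77° = 89°
crank pin P = (r cos θ, r sin θ) = (0.645739, 36.994365)
h = r sin θ − e = 36.994365 − 10 = 26.994365
sin φ = h / L = 26.994365 / 138 = 0.19561134
φ = arcsin(0.19561134) = 11.280438°

11.2804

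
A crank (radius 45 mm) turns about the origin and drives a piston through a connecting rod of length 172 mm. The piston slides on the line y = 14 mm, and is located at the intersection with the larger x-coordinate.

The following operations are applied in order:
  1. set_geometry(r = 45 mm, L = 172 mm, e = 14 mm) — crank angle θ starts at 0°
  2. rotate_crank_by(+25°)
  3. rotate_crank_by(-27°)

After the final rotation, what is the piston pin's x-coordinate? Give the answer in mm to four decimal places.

216.2664

set_geometry: r = 45 mm, L = 172 mm, e = 14 mm; θ ← 0°
rotate_crank_by(+25°): θ ← 0° +25° = 25°
rotate_crank_by(-27°): θ ← 25° -27° = -2°
crank pin P = (r cos θ, r sin θ) = (44.972587, -1.570477)
h = r sin θ − e = -1.570477 − 14 = -15.570477
x = r cos θ + √(L² − h²) = 44.972587 + √(29584.0 − 242.4398) = 44.972587 + 171.293783 = 216.266371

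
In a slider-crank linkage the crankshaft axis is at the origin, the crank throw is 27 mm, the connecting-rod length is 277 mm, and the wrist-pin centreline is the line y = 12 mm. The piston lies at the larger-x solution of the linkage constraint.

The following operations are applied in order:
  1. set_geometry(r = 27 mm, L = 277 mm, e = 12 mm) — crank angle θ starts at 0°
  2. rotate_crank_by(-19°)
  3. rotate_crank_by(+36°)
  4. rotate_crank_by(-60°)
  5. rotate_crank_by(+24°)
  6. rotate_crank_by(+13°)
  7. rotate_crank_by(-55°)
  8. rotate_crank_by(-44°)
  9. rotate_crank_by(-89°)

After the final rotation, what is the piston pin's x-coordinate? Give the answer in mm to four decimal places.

set_geometry: r = 27 mm, L = 277 mm, e = 12 mm; θ ← 0°
rotate_crank_by(-19°): θ ← 0° -19° = -19°
rotate_crank_by(+36°): θ ← -19° +36° = 17°
rotate_crank_by(-60°): θ ← 17° -60° = -43°
rotate_crank_by(+24°): θ ← -43° +24° = -19°
rotate_crank_by(+13°): θ ← -19° +13° = -6°
rotate_crank_by(-55°): θ ← -6° -55° = -61°
rotate_crank_by(-44°): θ ← -61° -44° = -105°
rotate_crank_by(-89°): θ ← -105° -89° = -194°
crank pin P = (r cos θ, r sin θ) = (-26.197985, 6.531891)
h = r sin θ − e = 6.531891 − 12 = -5.468109
x = r cos θ + √(L² − h²) = -26.197985 + √(76729.0 − 29.9002) = -26.197985 + 276.946023 = 250.748039

250.7480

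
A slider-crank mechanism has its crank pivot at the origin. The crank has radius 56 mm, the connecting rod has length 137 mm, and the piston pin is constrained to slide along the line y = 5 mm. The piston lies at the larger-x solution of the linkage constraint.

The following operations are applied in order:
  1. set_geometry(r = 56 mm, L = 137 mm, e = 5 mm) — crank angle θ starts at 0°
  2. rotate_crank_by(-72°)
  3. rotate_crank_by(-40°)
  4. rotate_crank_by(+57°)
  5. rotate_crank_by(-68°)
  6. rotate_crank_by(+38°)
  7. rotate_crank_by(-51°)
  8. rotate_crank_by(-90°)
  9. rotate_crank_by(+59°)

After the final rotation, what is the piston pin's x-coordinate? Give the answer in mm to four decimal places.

set_geometry: r = 56 mm, L = 137 mm, e = 5 mm; θ ← 0°
rotate_crank_by(-72°): θ ← 0° -72° = -72°
rotate_crank_by(-40°): θ ← -72° -40° = -112°
rotate_crank_by(+57°): θ ← -112° +57° = -55°
rotate_crank_by(-68°): θ ← -55° -68° = -123°
rotate_crank_by(+38°): θ ← -123° +38° = -85°
rotate_crank_by(-51°): θ ← -85° -51° = -136°
rotate_crank_by(-90°): θ ← -136° -90° = -226°
rotate_crank_by(+59°): θ ← -226° +59° = -167°
crank pin P = (r cos θ, r sin θ) = (-54.564724, -12.597259)
h = r sin θ − e = -12.597259 − 5 = -17.597259
x = r cos θ + √(L² − h²) = -54.564724 + √(18769.0 − 309.6635) = -54.564724 + 135.865141 = 81.300417

81.3004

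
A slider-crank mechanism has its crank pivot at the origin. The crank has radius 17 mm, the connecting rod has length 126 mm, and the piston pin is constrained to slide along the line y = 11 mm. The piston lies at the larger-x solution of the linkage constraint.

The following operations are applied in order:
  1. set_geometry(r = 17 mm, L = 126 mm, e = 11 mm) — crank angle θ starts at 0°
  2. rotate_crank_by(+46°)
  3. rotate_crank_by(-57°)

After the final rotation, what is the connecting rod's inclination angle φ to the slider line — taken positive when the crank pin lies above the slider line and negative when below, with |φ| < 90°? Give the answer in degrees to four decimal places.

set_geometry: r = 17 mm, L = 126 mm, e = 11 mm; θ ← 0°
rotate_crank_by(+46°): θ ← 0° +46° = 46°
rotate_crank_by(-57°): θ ← 46° -57° = -11°
crank pin P = (r cos θ, r sin θ) = (16.687662, -3.243753)
h = r sin θ − e = -3.243753 − 11 = -14.243753
sin φ = h / L = -14.243753 / 126 = -0.11304566
φ = arcsin(-0.11304566) = -6.490914°

-6.4909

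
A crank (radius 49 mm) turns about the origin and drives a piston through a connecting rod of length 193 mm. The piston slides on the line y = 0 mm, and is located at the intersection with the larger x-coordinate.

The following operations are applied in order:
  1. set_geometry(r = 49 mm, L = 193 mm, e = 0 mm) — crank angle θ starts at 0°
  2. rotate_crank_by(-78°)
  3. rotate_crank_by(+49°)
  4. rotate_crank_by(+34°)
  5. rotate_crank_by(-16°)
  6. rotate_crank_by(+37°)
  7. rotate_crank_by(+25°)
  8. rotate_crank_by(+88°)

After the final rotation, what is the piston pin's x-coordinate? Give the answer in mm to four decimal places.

set_geometry: r = 49 mm, L = 193 mm, e = 0 mm; θ ← 0°
rotate_crank_by(-78°): θ ← 0° -78° = -78°
rotate_crank_by(+49°): θ ← -78° +49° = -29°
rotate_crank_by(+34°): θ ← -29° +34° = 5°
rotate_crank_by(-16°): θ ← 5° -16° = -11°
rotate_crank_by(+37°): θ ← -11° +37° = 26°
rotate_crank_by(+25°): θ ← 26° +25° = 51°
rotate_crank_by(+88°): θ ← 51° +88° = 139°
crank pin P = (r cos θ, r sin θ) = (-36.980769, 32.146892)
h = r sin θ − e = 32.146892 − 0 = 32.146892
x = r cos θ + √(L² − h²) = -36.980769 + √(37249.0 − 1033.4227) = -36.980769 + 190.303908 = 153.323138

153.3231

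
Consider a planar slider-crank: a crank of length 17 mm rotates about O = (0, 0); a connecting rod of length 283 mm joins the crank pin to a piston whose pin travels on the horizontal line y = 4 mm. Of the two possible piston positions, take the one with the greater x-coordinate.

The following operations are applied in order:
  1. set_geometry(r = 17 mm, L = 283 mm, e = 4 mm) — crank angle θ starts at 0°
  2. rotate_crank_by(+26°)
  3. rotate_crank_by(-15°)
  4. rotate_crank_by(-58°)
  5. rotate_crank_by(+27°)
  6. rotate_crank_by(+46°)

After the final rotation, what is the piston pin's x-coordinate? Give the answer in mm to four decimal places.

298.2584

set_geometry: r = 17 mm, L = 283 mm, e = 4 mm; θ ← 0°
rotate_crank_by(+26°): θ ← 0° +26° = 26°
rotate_crank_by(-15°): θ ← 26° -15° = 11°
rotate_crank_by(-58°): θ ← 11° -58° = -47°
rotate_crank_by(+27°): θ ← -47° +27° = -20°
rotate_crank_by(+46°): θ ← -20° +46° = 26°
crank pin P = (r cos θ, r sin θ) = (15.279499, 7.452309)
h = r sin θ − e = 7.452309 − 4 = 3.452309
x = r cos θ + √(L² − h²) = 15.279499 + √(80089.0 − 11.9184) = 15.279499 + 282.978942 = 298.258441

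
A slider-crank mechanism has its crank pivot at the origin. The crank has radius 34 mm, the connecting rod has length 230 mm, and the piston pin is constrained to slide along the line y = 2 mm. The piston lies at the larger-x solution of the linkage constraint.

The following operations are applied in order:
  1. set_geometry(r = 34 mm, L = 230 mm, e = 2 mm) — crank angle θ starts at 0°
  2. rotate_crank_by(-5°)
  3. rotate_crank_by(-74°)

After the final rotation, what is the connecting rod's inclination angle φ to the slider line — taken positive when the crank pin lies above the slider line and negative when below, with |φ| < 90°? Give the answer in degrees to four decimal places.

set_geometry: r = 34 mm, L = 230 mm, e = 2 mm; θ ← 0°
rotate_crank_by(-5°): θ ← 0° -5° = -5°
rotate_crank_by(-74°): θ ← -5° -74° = -79°
crank pin P = (r cos θ, r sin θ) = (6.487506, -33.375324)
h = r sin θ − e = -33.375324 − 2 = -35.375324
sin φ = h / L = -35.375324 / 230 = -0.15380576
φ = arcsin(-0.15380576) = -8.847541°

-8.8475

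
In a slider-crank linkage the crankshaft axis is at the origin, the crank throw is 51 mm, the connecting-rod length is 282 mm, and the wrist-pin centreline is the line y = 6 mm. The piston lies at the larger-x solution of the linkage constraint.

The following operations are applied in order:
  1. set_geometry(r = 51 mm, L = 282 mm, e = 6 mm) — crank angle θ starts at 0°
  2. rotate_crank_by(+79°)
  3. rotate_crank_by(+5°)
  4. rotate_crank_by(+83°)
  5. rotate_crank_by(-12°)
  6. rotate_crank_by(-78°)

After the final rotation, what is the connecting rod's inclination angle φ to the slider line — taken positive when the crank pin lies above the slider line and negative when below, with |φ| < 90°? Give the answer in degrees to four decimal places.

8.9133

set_geometry: r = 51 mm, L = 282 mm, e = 6 mm; θ ← 0°
rotate_crank_by(+79°): θ ← 0° +79° = 79°
rotate_crank_by(+5°): θ ← 79° +5° = 84°
rotate_crank_by(+83°): θ ← 84° +83° = 167°
rotate_crank_by(-12°): θ ← 167° -12° = 155°
rotate_crank_by(-78°): θ ← 155° -78° = 77°
crank pin P = (r cos θ, r sin θ) = (11.472504, 49.692873)
h = r sin θ − e = 49.692873 − 6 = 43.692873
sin φ = h / L = 43.692873 / 282 = 0.15493927
φ = arcsin(0.15493927) = 8.913274°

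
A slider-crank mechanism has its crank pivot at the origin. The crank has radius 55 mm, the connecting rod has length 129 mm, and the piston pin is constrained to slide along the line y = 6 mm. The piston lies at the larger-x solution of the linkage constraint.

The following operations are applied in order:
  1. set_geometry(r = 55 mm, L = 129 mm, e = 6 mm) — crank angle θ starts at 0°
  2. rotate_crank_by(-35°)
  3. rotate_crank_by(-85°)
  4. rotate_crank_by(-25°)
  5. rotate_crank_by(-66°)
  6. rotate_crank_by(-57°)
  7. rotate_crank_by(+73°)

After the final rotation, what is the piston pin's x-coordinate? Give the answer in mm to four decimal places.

set_geometry: r = 55 mm, L = 129 mm, e = 6 mm; θ ← 0°
rotate_crank_by(-35°): θ ← 0° -35° = -35°
rotate_crank_by(-85°): θ ← -35° -85° = -120°
rotate_crank_by(-25°): θ ← -120° -25° = -145°
rotate_crank_by(-66°): θ ← -145° -66° = -211°
rotate_crank_by(-57°): θ ← -211° -57° = -268°
rotate_crank_by(+73°): θ ← -268° +73° = -195°
crank pin P = (r cos θ, r sin θ) = (-53.125920, 14.235047)
h = r sin θ − e = 14.235047 − 6 = 8.235047
x = r cos θ + √(L² − h²) = -53.125920 + √(16641.0 − 67.8160) = -53.125920 + 128.736879 = 75.610958

75.6110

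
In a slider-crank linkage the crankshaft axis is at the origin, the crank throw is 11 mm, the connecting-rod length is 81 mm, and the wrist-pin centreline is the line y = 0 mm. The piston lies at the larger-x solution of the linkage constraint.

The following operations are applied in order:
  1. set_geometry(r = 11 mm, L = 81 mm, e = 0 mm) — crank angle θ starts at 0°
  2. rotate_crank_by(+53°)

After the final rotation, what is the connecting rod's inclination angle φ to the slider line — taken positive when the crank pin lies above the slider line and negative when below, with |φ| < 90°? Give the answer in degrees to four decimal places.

6.2264

set_geometry: r = 11 mm, L = 81 mm, e = 0 mm; θ ← 0°
rotate_crank_by(+53°): θ ← 0° +53° = 53°
crank pin P = (r cos θ, r sin θ) = (6.619965, 8.784991)
h = r sin θ − e = 8.784991 − 0 = 8.784991
sin φ = h / L = 8.784991 / 81 = 0.10845667
φ = arcsin(0.10845667) = 6.226357°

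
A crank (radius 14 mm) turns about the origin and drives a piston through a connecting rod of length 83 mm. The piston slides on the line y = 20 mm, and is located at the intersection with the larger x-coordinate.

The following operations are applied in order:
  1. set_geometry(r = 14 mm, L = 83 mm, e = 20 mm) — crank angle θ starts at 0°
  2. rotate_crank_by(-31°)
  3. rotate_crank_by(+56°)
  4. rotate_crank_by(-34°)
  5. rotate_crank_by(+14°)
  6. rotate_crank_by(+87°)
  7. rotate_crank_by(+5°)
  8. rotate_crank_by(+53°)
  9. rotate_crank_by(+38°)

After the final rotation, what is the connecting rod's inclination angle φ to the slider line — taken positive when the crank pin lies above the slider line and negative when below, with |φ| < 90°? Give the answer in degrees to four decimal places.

-15.3336

set_geometry: r = 14 mm, L = 83 mm, e = 20 mm; θ ← 0°
rotate_crank_by(-31°): θ ← 0° -31° = -31°
rotate_crank_by(+56°): θ ← -31° +56° = 25°
rotate_crank_by(-34°): θ ← 25° -34° = -9°
rotate_crank_by(+14°): θ ← -9° +14° = 5°
rotate_crank_by(+87°): θ ← 5° +87° = 92°
rotate_crank_by(+5°): θ ← 92° +5° = 97°
rotate_crank_by(+53°): θ ← 97° +53° = 150°
rotate_crank_by(+38°): θ ← 150° +38° = 188°
crank pin P = (r cos θ, r sin θ) = (-13.863753, -1.948423)
h = r sin θ − e = -1.948423 − 20 = -21.948423
sin φ = h / L = -21.948423 / 83 = -0.26443884
φ = arcsin(-0.26443884) = -15.333611°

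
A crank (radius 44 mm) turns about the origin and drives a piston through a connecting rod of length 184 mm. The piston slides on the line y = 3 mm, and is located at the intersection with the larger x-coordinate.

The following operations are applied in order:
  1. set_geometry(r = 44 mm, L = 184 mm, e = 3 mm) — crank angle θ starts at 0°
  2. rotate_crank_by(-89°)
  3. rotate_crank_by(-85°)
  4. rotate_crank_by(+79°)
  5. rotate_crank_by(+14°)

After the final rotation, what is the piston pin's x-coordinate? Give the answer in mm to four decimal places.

184.9214

set_geometry: r = 44 mm, L = 184 mm, e = 3 mm; θ ← 0°
rotate_crank_by(-89°): θ ← 0° -89° = -89°
rotate_crank_by(-85°): θ ← -89° -85° = -174°
rotate_crank_by(+79°): θ ← -174° +79° = -95°
rotate_crank_by(+14°): θ ← -95° +14° = -81°
crank pin P = (r cos θ, r sin θ) = (6.883116, -43.458287)
h = r sin θ − e = -43.458287 − 3 = -46.458287
x = r cos θ + √(L² − h²) = 6.883116 + √(33856.0 − 2158.3724) = 6.883116 + 178.038276 = 184.921392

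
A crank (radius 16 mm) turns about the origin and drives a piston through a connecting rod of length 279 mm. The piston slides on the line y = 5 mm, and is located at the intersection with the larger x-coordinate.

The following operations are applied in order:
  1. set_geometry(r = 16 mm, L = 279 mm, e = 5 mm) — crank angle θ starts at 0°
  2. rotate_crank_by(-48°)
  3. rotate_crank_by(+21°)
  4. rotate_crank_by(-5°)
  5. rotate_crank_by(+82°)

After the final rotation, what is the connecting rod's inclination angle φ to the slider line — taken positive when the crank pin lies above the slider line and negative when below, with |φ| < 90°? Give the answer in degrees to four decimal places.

1.4904

set_geometry: r = 16 mm, L = 279 mm, e = 5 mm; θ ← 0°
rotate_crank_by(-48°): θ ← 0° -48° = -48°
rotate_crank_by(+21°): θ ← -48° +21° = -27°
rotate_crank_by(-5°): θ ← -27° -5° = -32°
rotate_crank_by(+82°): θ ← -32° +82° = 50°
crank pin P = (r cos θ, r sin θ) = (10.284602, 12.256711)
h = r sin θ − e = 12.256711 − 5 = 7.256711
sin φ = h / L = 7.256711 / 279 = 0.02600972
φ = arcsin(0.02600972) = 1.490415°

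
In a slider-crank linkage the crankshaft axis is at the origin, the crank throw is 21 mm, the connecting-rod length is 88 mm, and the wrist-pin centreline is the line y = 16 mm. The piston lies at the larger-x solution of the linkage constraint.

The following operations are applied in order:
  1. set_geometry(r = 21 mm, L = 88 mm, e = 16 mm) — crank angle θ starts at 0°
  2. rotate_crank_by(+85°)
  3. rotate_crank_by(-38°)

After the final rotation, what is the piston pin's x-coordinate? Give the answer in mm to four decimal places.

set_geometry: r = 21 mm, L = 88 mm, e = 16 mm; θ ← 0°
rotate_crank_by(+85°): θ ← 0° +85° = 85°
rotate_crank_by(-38°): θ ← 85° -38° = 47°
crank pin P = (r cos θ, r sin θ) = (14.321966, 15.358428)
h = r sin θ − e = 15.358428 − 16 = -0.641572
x = r cos θ + √(L² − h²) = 14.321966 + √(7744.0 − 0.4116) = 14.321966 + 87.997661 = 102.319627

102.3196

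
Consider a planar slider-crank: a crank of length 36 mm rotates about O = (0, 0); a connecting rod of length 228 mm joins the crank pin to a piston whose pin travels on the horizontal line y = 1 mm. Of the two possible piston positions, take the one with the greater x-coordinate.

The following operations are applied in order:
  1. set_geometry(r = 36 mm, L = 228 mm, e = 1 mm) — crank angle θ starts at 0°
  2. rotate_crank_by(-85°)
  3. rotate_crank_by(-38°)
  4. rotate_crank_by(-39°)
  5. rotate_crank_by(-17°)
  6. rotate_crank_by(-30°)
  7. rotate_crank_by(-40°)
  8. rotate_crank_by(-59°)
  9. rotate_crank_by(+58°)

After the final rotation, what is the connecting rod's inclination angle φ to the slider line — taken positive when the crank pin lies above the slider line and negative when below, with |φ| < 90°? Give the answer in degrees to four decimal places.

8.2786

set_geometry: r = 36 mm, L = 228 mm, e = 1 mm; θ ← 0°
rotate_crank_by(-85°): θ ← 0° -85° = -85°
rotate_crank_by(-38°): θ ← -85° -38° = -123°
rotate_crank_by(-39°): θ ← -123° -39° = -162°
rotate_crank_by(-17°): θ ← -162° -17° = -179°
rotate_crank_by(-30°): θ ← -179° -30° = -209°
rotate_crank_by(-40°): θ ← -209° -40° = -249°
rotate_crank_by(-59°): θ ← -249° -59° = -308°
rotate_crank_by(+58°): θ ← -308° +58° = -250°
crank pin P = (r cos θ, r sin θ) = (-12.312725, 33.828934)
h = r sin θ − e = 33.828934 − 1 = 32.828934
sin φ = h / L = 32.828934 / 228 = 0.14398655
φ = arcsin(0.14398655) = 8.278597°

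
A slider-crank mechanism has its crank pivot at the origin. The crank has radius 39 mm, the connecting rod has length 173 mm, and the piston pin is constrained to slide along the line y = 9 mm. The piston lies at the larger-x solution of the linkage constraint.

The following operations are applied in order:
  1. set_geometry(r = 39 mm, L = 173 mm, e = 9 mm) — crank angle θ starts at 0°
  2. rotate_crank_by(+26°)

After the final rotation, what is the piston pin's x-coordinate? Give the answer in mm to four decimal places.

set_geometry: r = 39 mm, L = 173 mm, e = 9 mm; θ ← 0°
rotate_crank_by(+26°): θ ← 0° +26° = 26°
crank pin P = (r cos θ, r sin θ) = (35.052968, 17.096475)
h = r sin θ − e = 17.096475 − 9 = 8.096475
x = r cos θ + √(L² − h²) = 35.052968 + √(29929.0 − 65.5529) = 35.052968 + 172.810437 = 207.863405

207.8634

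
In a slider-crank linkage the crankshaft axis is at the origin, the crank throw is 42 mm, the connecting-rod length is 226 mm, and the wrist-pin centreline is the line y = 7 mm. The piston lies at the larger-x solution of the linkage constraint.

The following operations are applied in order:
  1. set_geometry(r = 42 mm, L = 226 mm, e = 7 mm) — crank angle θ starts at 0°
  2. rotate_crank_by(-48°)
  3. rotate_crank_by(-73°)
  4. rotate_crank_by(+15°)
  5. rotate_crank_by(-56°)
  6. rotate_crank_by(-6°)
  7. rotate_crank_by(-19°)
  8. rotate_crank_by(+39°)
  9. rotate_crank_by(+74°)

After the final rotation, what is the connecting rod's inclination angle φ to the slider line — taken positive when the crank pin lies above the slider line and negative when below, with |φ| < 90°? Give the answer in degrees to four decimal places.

-12.0998

set_geometry: r = 42 mm, L = 226 mm, e = 7 mm; θ ← 0°
rotate_crank_by(-48°): θ ← 0° -48° = -48°
rotate_crank_by(-73°): θ ← -48° -73° = -121°
rotate_crank_by(+15°): θ ← -121° +15° = -106°
rotate_crank_by(-56°): θ ← -106° -56° = -162°
rotate_crank_by(-6°): θ ← -162° -6° = -168°
rotate_crank_by(-19°): θ ← -168° -19° = -187°
rotate_crank_by(+39°): θ ← -187° +39° = -148°
rotate_crank_by(+74°): θ ← -148° +74° = -74°
crank pin P = (r cos θ, r sin θ) = (11.576769, -40.372991)
h = r sin θ − e = -40.372991 − 7 = -47.372991
sin φ = h / L = -47.372991 / 226 = -0.20961501
φ = arcsin(-0.20961501) = -12.099792°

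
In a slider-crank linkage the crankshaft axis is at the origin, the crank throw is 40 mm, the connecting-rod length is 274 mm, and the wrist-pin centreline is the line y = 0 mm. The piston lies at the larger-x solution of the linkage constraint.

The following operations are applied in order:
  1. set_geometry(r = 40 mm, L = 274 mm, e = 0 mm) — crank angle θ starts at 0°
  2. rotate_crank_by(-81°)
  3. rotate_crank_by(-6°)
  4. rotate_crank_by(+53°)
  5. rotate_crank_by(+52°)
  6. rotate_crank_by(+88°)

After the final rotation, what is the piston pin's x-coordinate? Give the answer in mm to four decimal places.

260.2632

set_geometry: r = 40 mm, L = 274 mm, e = 0 mm; θ ← 0°
rotate_crank_by(-81°): θ ← 0° -81° = -81°
rotate_crank_by(-6°): θ ← -81° -6° = -87°
rotate_crank_by(+53°): θ ← -87° +53° = -34°
rotate_crank_by(+52°): θ ← -34° +52° = 18°
rotate_crank_by(+88°): θ ← 18° +88° = 106°
crank pin P = (r cos θ, r sin θ) = (-11.025494, 38.450468)
h = r sin θ − e = 38.450468 − 0 = 38.450468
x = r cos θ + √(L² − h²) = -11.025494 + √(75076.0 − 1478.4385) = -11.025494 + 271.288705 = 260.263211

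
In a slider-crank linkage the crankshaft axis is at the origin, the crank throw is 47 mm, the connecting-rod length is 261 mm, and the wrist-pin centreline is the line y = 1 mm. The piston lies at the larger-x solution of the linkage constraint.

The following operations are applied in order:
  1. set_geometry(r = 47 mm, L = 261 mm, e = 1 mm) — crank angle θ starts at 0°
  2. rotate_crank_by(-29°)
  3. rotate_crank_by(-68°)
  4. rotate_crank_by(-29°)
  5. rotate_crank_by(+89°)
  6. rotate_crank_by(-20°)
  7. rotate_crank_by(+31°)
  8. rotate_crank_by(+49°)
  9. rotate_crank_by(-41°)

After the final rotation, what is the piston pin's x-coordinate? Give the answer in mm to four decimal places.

305.2376

set_geometry: r = 47 mm, L = 261 mm, e = 1 mm; θ ← 0°
rotate_crank_by(-29°): θ ← 0° -29° = -29°
rotate_crank_by(-68°): θ ← -29° -68° = -97°
rotate_crank_by(-29°): θ ← -97° -29° = -126°
rotate_crank_by(+89°): θ ← -126° +89° = -37°
rotate_crank_by(-20°): θ ← -37° -20° = -57°
rotate_crank_by(+31°): θ ← -57° +31° = -26°
rotate_crank_by(+49°): θ ← -26° +49° = 23°
rotate_crank_by(-41°): θ ← 23° -41° = -18°
crank pin P = (r cos θ, r sin θ) = (44.699656, -14.523799)
h = r sin θ − e = -14.523799 − 1 = -15.523799
x = r cos θ + √(L² − h²) = 44.699656 + √(68121.0 − 240.9883) = 44.699656 + 260.537928 = 305.237584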